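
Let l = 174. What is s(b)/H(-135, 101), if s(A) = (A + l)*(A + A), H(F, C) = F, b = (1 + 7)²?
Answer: -30464/135 ≈ -225.66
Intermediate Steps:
b = 64 (b = 8² = 64)
s(A) = 2*A*(174 + A) (s(A) = (A + 174)*(A + A) = (174 + A)*(2*A) = 2*A*(174 + A))
s(b)/H(-135, 101) = (2*64*(174 + 64))/(-135) = (2*64*238)*(-1/135) = 30464*(-1/135) = -30464/135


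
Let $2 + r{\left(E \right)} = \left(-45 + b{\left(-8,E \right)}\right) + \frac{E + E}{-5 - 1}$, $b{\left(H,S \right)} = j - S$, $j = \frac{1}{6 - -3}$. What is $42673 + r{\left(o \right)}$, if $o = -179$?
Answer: $\frac{385783}{9} \approx 42865.0$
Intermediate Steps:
$j = \frac{1}{9}$ ($j = \frac{1}{6 + 3} = \frac{1}{9} \approx 0.11111$)
$b{\left(H,S \right)} = \frac{1}{9} - S$
$r{\left(E \right)} = - \frac{422}{9} - \frac{4 E}{3}$ ($r{\left(E \right)} = -2 - \left(\frac{404}{9} + E - \frac{E + E}{-5 - 1}\right) = -2 - \left(\frac{404}{9} + E - \frac{2 E}{-6}\right) = -2 - \left(\frac{404}{9} + E - 2 E \left(- \frac{1}{6}\right)\right) = -2 - \left(\frac{404}{9} + \frac{4 E}{3}\right) = - \frac{422}{9} - \frac{4 E}{3}$)
$42673 + r{\left(o \right)} = 42673 - - \frac{1726}{9} = 42673 + \left(- \frac{422}{9} + \frac{716}{3}\right) = 42673 + \frac{1726}{9} = \frac{385783}{9}$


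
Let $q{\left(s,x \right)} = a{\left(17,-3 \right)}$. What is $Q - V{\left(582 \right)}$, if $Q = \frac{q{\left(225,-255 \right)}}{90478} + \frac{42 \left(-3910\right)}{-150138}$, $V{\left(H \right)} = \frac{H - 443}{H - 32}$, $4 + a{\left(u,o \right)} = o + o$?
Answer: $\frac{27557174693}{32768869650} \approx 0.84096$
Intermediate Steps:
$a{\left(u,o \right)} = -4 + 2 o$ ($a{\left(u,o \right)} = -4 + \left(o + o\right) = -4 + 2 o$)
$q{\left(s,x \right)} = -10$ ($q{\left(s,x \right)} = -4 + 2 \left(-3\right) = -4 - 6 = -10$)
$V{\left(H \right)} = \frac{-443 + H}{-32 + H}$
$Q = \frac{65161385}{59579763}$ ($Q = - \frac{10}{90478} + \frac{42 \left(-3910\right)}{-150138} = \left(-10\right) \frac{1}{90478} - - \frac{27370}{25023} = - \frac{5}{45239} + \frac{27370}{25023} = \frac{65161385}{59579763} \approx 1.0937$)
$Q - V{\left(582 \right)} = \frac{65161385}{59579763} - \frac{-443 + 582}{-32 + 582} = \frac{65161385}{59579763} - \frac{1}{550} \cdot 139 = \frac{65161385}{59579763} - \frac{139}{550} = \frac{27557174693}{32768869650}$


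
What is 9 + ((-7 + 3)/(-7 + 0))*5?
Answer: 83/7 ≈ 11.857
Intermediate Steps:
9 + ((-7 + 3)/(-7 + 0))*5 = 9 - 4/(-7)*5 = 9 - 4*(-1/7)*5 = 9 + (4/7)*5 = 9 + 20/7 = 83/7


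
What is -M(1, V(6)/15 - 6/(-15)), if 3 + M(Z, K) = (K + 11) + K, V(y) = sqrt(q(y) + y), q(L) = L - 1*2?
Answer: -44/5 - 2*sqrt(10)/15 ≈ -9.2216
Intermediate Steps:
q(L) = -2 + L (q(L) = L - 2 = -2 + L)
V(y) = sqrt(-2 + 2*y) (V(y) = sqrt((-2 + y) + y) = sqrt(-2 + 2*y))
M(Z, K) = 8 + 2*K (M(Z, K) = -3 + ((K + 11) + K) = -3 + ((11 + K) + K) = -3 + (11 + 2*K) = 8 + 2*K)
-M(1, V(6)/15 - 6/(-15)) = -(8 + 2*(sqrt(-2 + 2*6)/15 - 6/(-15))) = -(8 + 2*(sqrt(-2 + 12)*(1/15) - 6*(-1/15))) = -(8 + 2*(sqrt(10)*(1/15) + 2/5)) = -(8 + 2*(sqrt(10)/15 + 2/5)) = -(8 + 2*(2/5 + sqrt(10)/15)) = -(8 + (4/5 + 2*sqrt(10)/15)) = -(44/5 + 2*sqrt(10)/15) = -44/5 - 2*sqrt(10)/15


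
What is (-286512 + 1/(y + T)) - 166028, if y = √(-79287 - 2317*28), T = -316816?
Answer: -45422581114795076/100372522019 - I*√144163/100372522019 ≈ -4.5254e+5 - 3.7828e-9*I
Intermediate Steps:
y = I*√144163 (y = √(-79287 - 64876) = √(-144163) = I*√144163 ≈ 379.69*I)
(-286512 + 1/(y + T)) - 166028 = (-286512 + 1/(I*√144163 - 316816)) - 166028 = (-286512 + 1/(-316816 + I*√144163)) - 166028 = -452540 + 1/(-316816 + I*√144163)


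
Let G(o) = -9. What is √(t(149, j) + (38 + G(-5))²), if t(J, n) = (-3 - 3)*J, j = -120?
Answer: I*√53 ≈ 7.2801*I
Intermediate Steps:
t(J, n) = -6*J
√(t(149, j) + (38 + G(-5))²) = √(-6*149 + (38 - 9)²) = √(-894 + 29²) = √(-894 + 841) = √(-53) = I*√53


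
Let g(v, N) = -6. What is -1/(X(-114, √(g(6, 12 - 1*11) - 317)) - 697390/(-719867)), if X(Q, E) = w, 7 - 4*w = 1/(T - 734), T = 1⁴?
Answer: -527662511/1434776231 ≈ -0.36777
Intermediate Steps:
T = 1
w = 1283/733 (w = 7/4 - 1/(4*(1 - 734)) = 7/4 - ¼/(-733) = 7/4 - ¼*(-1/733) = 7/4 + 1/2932 = 1283/733 ≈ 1.7503)
X(Q, E) = 1283/733
-1/(X(-114, √(g(6, 12 - 1*11) - 317)) - 697390/(-719867)) = -1/(1283/733 - 697390/(-719867)) = -1/(1283/733 - 697390*(-1/719867)) = -1/(1283/733 + 697390/719867) = -1/1434776231/527662511 = -1*527662511/1434776231 = -527662511/1434776231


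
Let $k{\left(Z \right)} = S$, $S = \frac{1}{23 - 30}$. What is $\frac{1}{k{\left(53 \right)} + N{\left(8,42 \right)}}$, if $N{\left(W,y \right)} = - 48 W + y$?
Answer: $- \frac{7}{2395} \approx -0.0029228$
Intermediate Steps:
$S = - \frac{1}{7}$ ($S = \frac{1}{-7} = - \frac{1}{7} \approx -0.14286$)
$k{\left(Z \right)} = - \frac{1}{7}$
$N{\left(W,y \right)} = y - 48 W$
$\frac{1}{k{\left(53 \right)} + N{\left(8,42 \right)}} = \frac{1}{- \frac{1}{7} + \left(42 - 384\right)} = \frac{1}{- \frac{1}{7} - 342} = \frac{1}{- \frac{2395}{7}} = - \frac{7}{2395}$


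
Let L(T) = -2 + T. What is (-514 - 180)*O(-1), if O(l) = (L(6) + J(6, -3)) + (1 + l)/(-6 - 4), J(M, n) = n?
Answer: -694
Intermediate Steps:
O(l) = 9/10 - l/10 (O(l) = ((-2 + 6) - 3) + (1 + l)/(-6 - 4) = (4 - 3) + (1 + l)/(-10) = 1 + (1 + l)*(-⅒) = 1 + (-⅒ - l/10) = 9/10 - l/10)
(-514 - 180)*O(-1) = (-514 - 180)*(9/10 - ⅒*(-1)) = -694*(9/10 + ⅒) = -694*1 = -694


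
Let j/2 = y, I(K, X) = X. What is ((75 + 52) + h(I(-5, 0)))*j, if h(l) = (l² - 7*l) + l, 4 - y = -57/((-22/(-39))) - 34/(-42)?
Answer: 6115939/231 ≈ 26476.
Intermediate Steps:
y = 48157/462 (y = 4 - (-57/((-22/(-39))) - 34/(-42)) = 4 - (-57/((-22*(-1/39))) - 34*(-1/42)) = 4 - (-57/22/39 + 17/21) = 4 - (-57*39/22 + 17/21) = 4 - (-2223/22 + 17/21) = 4 - 1*(-46309/462) = 4 + 46309/462 = 48157/462 ≈ 104.24)
j = 48157/231 (j = 2*(48157/462) = 48157/231 ≈ 208.47)
h(l) = l² - 6*l
((75 + 52) + h(I(-5, 0)))*j = ((75 + 52) + 0*(-6 + 0))*(48157/231) = (127 + 0*(-6))*(48157/231) = (127 + 0)*(48157/231) = 127*(48157/231) = 6115939/231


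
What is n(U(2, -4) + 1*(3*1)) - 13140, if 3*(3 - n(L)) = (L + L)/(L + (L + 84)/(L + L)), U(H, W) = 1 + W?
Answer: -13137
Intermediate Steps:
n(L) = 3 - 2*L/(3*(L + (84 + L)/(2*L))) (n(L) = 3 - (L + L)/(3*(L + (L + 84)/(L + L))) = 3 - 2*L/(3*(L + (84 + L)/((2*L)))) = 3 - 2*L/(3*(L + (84 + L)*(1/(2*L)))) = 3 - 2*L/(3*(L + (84 + L)/(2*L))))
n(U(2, -4) + 1*(3*1)) - 13140 = (756 + 9*((1 - 4) + 1*(3*1)) + 14*((1 - 4) + 1*(3*1))²)/(3*(84 + ((1 - 4) + 1*(3*1)) + 2*((1 - 4) + 1*(3*1))²)) - 13140 = (756 + 9*(-3 + 1*3) + 14*(-3 + 1*3)²)/(3*(84 + (-3 + 1*3) + 2*(-3 + 1*3)²)) - 13140 = (756 + 9*(-3 + 3) + 14*(-3 + 3)²)/(3*(84 + (-3 + 3) + 2*(-3 + 3)²)) - 13140 = (756 + 9*0 + 14*0²)/(3*(84 + 0 + 2*0²)) - 13140 = (756 + 0 + 14*0)/(3*(84 + 0 + 2*0)) - 13140 = (756 + 0 + 0)/(3*(84 + 0 + 0)) - 13140 = (⅓)*756/84 - 13140 = (⅓)*(1/84)*756 - 13140 = 3 - 13140 = -13137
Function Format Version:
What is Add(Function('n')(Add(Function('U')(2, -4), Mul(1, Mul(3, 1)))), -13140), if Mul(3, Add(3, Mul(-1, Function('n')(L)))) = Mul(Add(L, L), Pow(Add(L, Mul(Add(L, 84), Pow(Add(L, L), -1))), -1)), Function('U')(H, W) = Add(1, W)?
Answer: -13137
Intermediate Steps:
Function('n')(L) = Add(3, Mul(Rational(-2, 3), L, Pow(Add(L, Mul(Rational(1, 2), Pow(L, -1), Add(84, L))), -1))) (Function('n')(L) = Add(3, Mul(Rational(-1, 3), Mul(Add(L, L), Pow(Add(L, Mul(Add(L, 84), Pow(Add(L, L), -1))), -1)))) = Add(3, Mul(Rational(-1, 3), Mul(Mul(2, L), Pow(Add(L, Mul(Add(84, L), Pow(Mul(2, L), -1))), -1)))) = Add(3, Mul(Rational(-1, 3), Mul(Mul(2, L), Pow(Add(L, Mul(Add(84, L), Mul(Rational(1, 2), Pow(L, -1)))), -1)))) = Add(3, Mul(Rational(-1, 3), Mul(Mul(2, L), Pow(Add(L, Mul(Rational(1, 2), Pow(L, -1), Add(84, L))), -1)))) = Add(3, Mul(Rational(-1, 3), Mul(2, L, Pow(Add(L, Mul(Rational(1, 2), Pow(L, -1), Add(84, L))), -1)))) = Add(3, Mul(Rational(-2, 3), L, Pow(Add(L, Mul(Rational(1, 2), Pow(L, -1), Add(84, L))), -1))))
Add(Function('n')(Add(Function('U')(2, -4), Mul(1, Mul(3, 1)))), -13140) = Add(Mul(Rational(1, 3), Pow(Add(84, Add(Add(1, -4), Mul(1, Mul(3, 1))), Mul(2, Pow(Add(Add(1, -4), Mul(1, Mul(3, 1))), 2))), -1), Add(756, Mul(9, Add(Add(1, -4), Mul(1, Mul(3, 1)))), Mul(14, Pow(Add(Add(1, -4), Mul(1, Mul(3, 1))), 2)))), -13140) = Add(Mul(Rational(1, 3), Pow(Add(84, Add(-3, Mul(1, 3)), Mul(2, Pow(Add(-3, Mul(1, 3)), 2))), -1), Add(756, Mul(9, Add(-3, Mul(1, 3))), Mul(14, Pow(Add(-3, Mul(1, 3)), 2)))), -13140) = Add(Mul(Rational(1, 3), Pow(Add(84, Add(-3, 3), Mul(2, Pow(Add(-3, 3), 2))), -1), Add(756, Mul(9, Add(-3, 3)), Mul(14, Pow(Add(-3, 3), 2)))), -13140) = Add(Mul(Rational(1, 3), Pow(Add(84, 0, Mul(2, Pow(0, 2))), -1), Add(756, Mul(9, 0), Mul(14, Pow(0, 2)))), -13140) = Add(Mul(Rational(1, 3), Pow(Add(84, 0, Mul(2, 0)), -1), Add(756, 0, Mul(14, 0))), -13140) = Add(Mul(Rational(1, 3), Pow(Add(84, 0, 0), -1), Add(756, 0, 0)), -13140) = Add(Mul(Rational(1, 3), Pow(84, -1), 756), -13140) = Add(Mul(Rational(1, 3), Rational(1, 84), 756), -13140) = Add(3, -13140) = -13137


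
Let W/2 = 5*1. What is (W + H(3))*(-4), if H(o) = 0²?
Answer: -40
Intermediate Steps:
H(o) = 0
W = 10 (W = 2*(5*1) = 2*5 = 10)
(W + H(3))*(-4) = (10 + 0)*(-4) = 10*(-4) = -40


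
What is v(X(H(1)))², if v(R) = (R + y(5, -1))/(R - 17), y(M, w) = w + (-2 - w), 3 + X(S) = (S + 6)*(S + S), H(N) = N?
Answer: 9/4 ≈ 2.2500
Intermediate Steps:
X(S) = -3 + 2*S*(6 + S) (X(S) = -3 + (S + 6)*(S + S) = -3 + (6 + S)*(2*S) = -3 + 2*S*(6 + S))
y(M, w) = -2
v(R) = (-2 + R)/(-17 + R) (v(R) = (R - 2)/(R - 17) = (-2 + R)/(-17 + R))
v(X(H(1)))² = ((-2 + (-3 + 2*1² + 12*1))/(-17 + (-3 + 2*1² + 12*1)))² = ((-2 + (-3 + 2*1 + 12))/(-17 + (-3 + 2*1 + 12)))² = ((-2 + (-3 + 2 + 12))/(-17 + (-3 + 2 + 12)))² = ((-2 + 11)/(-17 + 11))² = (9/(-6))² = (-⅙*9)² = (-3/2)² = 9/4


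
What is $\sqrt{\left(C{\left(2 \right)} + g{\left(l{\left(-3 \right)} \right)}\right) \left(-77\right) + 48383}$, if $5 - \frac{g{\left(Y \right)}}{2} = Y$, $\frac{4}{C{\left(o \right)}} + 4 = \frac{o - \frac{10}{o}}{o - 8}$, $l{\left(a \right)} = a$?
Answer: $\sqrt{47239} \approx 217.35$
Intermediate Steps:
$C{\left(o \right)} = \frac{4}{-4 + \frac{o - \frac{10}{o}}{-8 + o}}$ ($C{\left(o \right)} = \frac{4}{-4 + \frac{o - \frac{10}{o}}{o - 8}} = \frac{4}{-4 + \frac{o - \frac{10}{o}}{-8 + o}}$)
$g{\left(Y \right)} = 10 - 2 Y$
$\sqrt{\left(C{\left(2 \right)} + g{\left(l{\left(-3 \right)} \right)}\right) \left(-77\right) + 48383} = \sqrt{\left(4 \cdot 2 \frac{1}{10 - 64 + 3 \cdot 2^{2}} \left(8 - 2\right) + \left(10 - -6\right)\right) \left(-77\right) + 48383} = \sqrt{\left(4 \cdot 2 \frac{1}{10 - 64 + 3 \cdot 4} \left(8 - 2\right) + \left(10 + 6\right)\right) \left(-77\right) + 48383} = \sqrt{\left(4 \cdot 2 \frac{1}{10 - 64 + 12} \cdot 6 + 16\right) \left(-77\right) + 48383} = \sqrt{\left(4 \cdot 2 \frac{1}{-42} \cdot 6 + 16\right) \left(-77\right) + 48383} = \sqrt{\left(4 \cdot 2 \left(- \frac{1}{42}\right) 6 + 16\right) \left(-77\right) + 48383} = \sqrt{\left(- \frac{8}{7} + 16\right) \left(-77\right) + 48383} = \sqrt{\frac{104}{7} \left(-77\right) + 48383} = \sqrt{-1144 + 48383} = \sqrt{47239}$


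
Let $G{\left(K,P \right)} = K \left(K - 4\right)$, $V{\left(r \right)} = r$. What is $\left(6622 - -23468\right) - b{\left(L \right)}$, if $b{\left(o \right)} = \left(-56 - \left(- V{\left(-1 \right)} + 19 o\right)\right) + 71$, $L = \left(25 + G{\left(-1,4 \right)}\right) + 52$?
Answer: $31634$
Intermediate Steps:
$G{\left(K,P \right)} = K \left(-4 + K\right)$
$L = 82$ ($L = \left(25 - \left(-4 - 1\right)\right) + 52 = \left(25 - -5\right) + 52 = \left(25 + 5\right) + 52 = 30 + 52 = 82$)
$b{\left(o \right)} = 14 - 19 o$ ($b{\left(o \right)} = \left(-56 - \left(1 + 19 o\right)\right) + 71 = \left(-57 - 19 o\right) + 71 = 14 - 19 o$)
$\left(6622 - -23468\right) - b{\left(L \right)} = \left(6622 - -23468\right) - \left(14 - 1558\right) = \left(6622 + 23468\right) - \left(14 - 1558\right) = 30090 - -1544 = 30090 + 1544 = 31634$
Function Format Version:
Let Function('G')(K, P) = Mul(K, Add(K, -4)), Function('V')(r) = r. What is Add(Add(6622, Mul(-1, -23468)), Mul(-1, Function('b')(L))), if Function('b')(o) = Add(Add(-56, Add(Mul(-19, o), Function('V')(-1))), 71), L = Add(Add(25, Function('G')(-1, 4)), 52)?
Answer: 31634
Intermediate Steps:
Function('G')(K, P) = Mul(K, Add(-4, K))
L = 82 (L = Add(Add(25, Mul(-1, Add(-4, -1))), 52) = Add(Add(25, Mul(-1, -5)), 52) = Add(Add(25, 5), 52) = Add(30, 52) = 82)
Function('b')(o) = Add(14, Mul(-19, o)) (Function('b')(o) = Add(Add(-56, Add(Mul(-19, o), -1)), 71) = Add(Add(-56, Add(-1, Mul(-19, o))), 71) = Add(Add(-57, Mul(-19, o)), 71) = Add(14, Mul(-19, o)))
Add(Add(6622, Mul(-1, -23468)), Mul(-1, Function('b')(L))) = Add(Add(6622, Mul(-1, -23468)), Mul(-1, Add(14, Mul(-19, 82)))) = Add(Add(6622, 23468), Mul(-1, Add(14, -1558))) = Add(30090, Mul(-1, -1544)) = Add(30090, 1544) = 31634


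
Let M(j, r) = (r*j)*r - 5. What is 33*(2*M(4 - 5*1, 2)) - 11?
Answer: -605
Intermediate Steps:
M(j, r) = -5 + j*r**2 (M(j, r) = (j*r)*r - 5 = j*r**2 - 5 = -5 + j*r**2)
33*(2*M(4 - 5*1, 2)) - 11 = 33*(2*(-5 + (4 - 5*1)*2**2)) - 11 = 33*(2*(-5 + (4 - 5)*4)) - 11 = 33*(2*(-5 - 1*4)) - 11 = 33*(2*(-5 - 4)) - 11 = 33*(2*(-9)) - 11 = 33*(-18) - 11 = -594 - 11 = -605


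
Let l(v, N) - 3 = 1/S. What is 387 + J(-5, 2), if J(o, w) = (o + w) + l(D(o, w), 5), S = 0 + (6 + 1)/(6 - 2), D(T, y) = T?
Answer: 2713/7 ≈ 387.57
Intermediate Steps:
S = 7/4 (S = 0 + 7/4 = 7/4 ≈ 1.7500)
l(v, N) = 25/7 (l(v, N) = 3 + 1/(7/4) = 3 + 4/7 = 25/7)
J(o, w) = 25/7 + o + w (J(o, w) = (o + w) + 25/7 = 25/7 + o + w)
387 + J(-5, 2) = 387 + (25/7 - 5 + 2) = 387 + 4/7 = 2713/7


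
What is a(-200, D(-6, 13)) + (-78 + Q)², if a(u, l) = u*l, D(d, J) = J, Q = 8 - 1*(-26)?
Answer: -664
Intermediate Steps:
Q = 34 (Q = 8 + 26 = 34)
a(u, l) = l*u
a(-200, D(-6, 13)) + (-78 + Q)² = 13*(-200) + (-78 + 34)² = -2600 + (-44)² = -2600 + 1936 = -664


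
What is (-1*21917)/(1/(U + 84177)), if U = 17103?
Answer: -2219753760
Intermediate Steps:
(-1*21917)/(1/(U + 84177)) = (-1*21917)/(1/(17103 + 84177)) = -21917/(1/101280) = -21917/1/101280 = -21917*101280 = -2219753760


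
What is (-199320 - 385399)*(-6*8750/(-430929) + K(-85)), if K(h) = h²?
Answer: -606843699847825/143643 ≈ -4.2247e+9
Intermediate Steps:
(-199320 - 385399)*(-6*8750/(-430929) + K(-85)) = (-199320 - 385399)*(-6*8750/(-430929) + (-85)²) = -584719*(-52500*(-1/430929) + 7225) = -584719*(17500/143643 + 7225) = -584719*1037838175/143643 = -606843699847825/143643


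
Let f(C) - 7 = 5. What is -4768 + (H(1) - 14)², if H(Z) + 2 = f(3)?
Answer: -4752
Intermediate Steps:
f(C) = 12 (f(C) = 7 + 5 = 12)
H(Z) = 10 (H(Z) = -2 + 12 = 10)
-4768 + (H(1) - 14)² = -4768 + (10 - 14)² = -4768 + (-4)² = -4768 + 16 = -4752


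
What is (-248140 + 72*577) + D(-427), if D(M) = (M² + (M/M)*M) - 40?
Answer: -24734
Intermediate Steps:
D(M) = -40 + M + M² (D(M) = (M² + 1*M) - 40 = (M² + M) - 40 = (M + M²) - 40 = -40 + M + M²)
(-248140 + 72*577) + D(-427) = (-248140 + 72*577) + (-40 - 427 + (-427)²) = (-248140 + 41544) + (-40 - 427 + 182329) = -206596 + 181862 = -24734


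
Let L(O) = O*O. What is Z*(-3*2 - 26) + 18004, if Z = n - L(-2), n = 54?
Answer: 16404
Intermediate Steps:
L(O) = O**2
Z = 50 (Z = 54 - 1*(-2)**2 = 54 - 1*4 = 54 - 4 = 50)
Z*(-3*2 - 26) + 18004 = 50*(-3*2 - 26) + 18004 = 50*(-6 - 26) + 18004 = 50*(-32) + 18004 = -1600 + 18004 = 16404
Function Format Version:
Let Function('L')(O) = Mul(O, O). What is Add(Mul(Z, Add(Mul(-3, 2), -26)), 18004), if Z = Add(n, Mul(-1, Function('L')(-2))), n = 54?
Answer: 16404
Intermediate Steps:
Function('L')(O) = Pow(O, 2)
Z = 50 (Z = Add(54, Mul(-1, Pow(-2, 2))) = Add(54, Mul(-1, 4)) = Add(54, -4) = 50)
Add(Mul(Z, Add(Mul(-3, 2), -26)), 18004) = Add(Mul(50, Add(Mul(-3, 2), -26)), 18004) = Add(Mul(50, Add(-6, -26)), 18004) = Add(Mul(50, -32), 18004) = Add(-1600, 18004) = 16404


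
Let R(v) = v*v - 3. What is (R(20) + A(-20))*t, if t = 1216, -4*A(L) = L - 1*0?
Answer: 488832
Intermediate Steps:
A(L) = -L/4 (A(L) = -(L - 1*0)/4 = -(L + 0)/4 = -L/4)
R(v) = -3 + v**2 (R(v) = v**2 - 3 = -3 + v**2)
(R(20) + A(-20))*t = ((-3 + 20**2) - 1/4*(-20))*1216 = ((-3 + 400) + 5)*1216 = (397 + 5)*1216 = 402*1216 = 488832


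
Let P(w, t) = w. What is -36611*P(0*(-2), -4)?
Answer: 0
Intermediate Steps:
-36611*P(0*(-2), -4) = -0*(-2) = -36611*0 = 0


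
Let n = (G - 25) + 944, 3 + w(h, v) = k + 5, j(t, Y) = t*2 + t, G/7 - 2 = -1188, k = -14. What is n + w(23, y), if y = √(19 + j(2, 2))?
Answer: -7395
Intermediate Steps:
G = -8302 (G = 14 + 7*(-1188) = 14 - 8316 = -8302)
j(t, Y) = 3*t (j(t, Y) = 2*t + t = 3*t)
y = 5 (y = √(19 + 3*2) = √(19 + 6) = √25 = 5)
w(h, v) = -12 (w(h, v) = -3 + (-14 + 5) = -3 - 9 = -12)
n = -7383 (n = (-8302 - 25) + 944 = -8327 + 944 = -7383)
n + w(23, y) = -7383 - 12 = -7395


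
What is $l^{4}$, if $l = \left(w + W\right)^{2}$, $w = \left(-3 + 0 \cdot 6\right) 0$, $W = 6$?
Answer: $1679616$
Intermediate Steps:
$w = 0$ ($w = \left(-3 + 0\right) 0 = \left(-3\right) 0 = 0$)
$l = 36$ ($l = \left(0 + 6\right)^{2} = 6^{2} = 36$)
$l^{4} = 36^{4} = 1679616$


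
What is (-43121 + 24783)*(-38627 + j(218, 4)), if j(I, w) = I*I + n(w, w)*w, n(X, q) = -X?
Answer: -162859778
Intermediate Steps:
j(I, w) = I² - w² (j(I, w) = I*I + (-w)*w = I² - w²)
(-43121 + 24783)*(-38627 + j(218, 4)) = (-43121 + 24783)*(-38627 + (218² - 1*4²)) = -18338*(-38627 + (47524 - 1*16)) = -18338*(-38627 + (47524 - 16)) = -18338*(-38627 + 47508) = -18338*8881 = -162859778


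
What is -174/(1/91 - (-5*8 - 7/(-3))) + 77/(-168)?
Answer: -626597/123432 ≈ -5.0765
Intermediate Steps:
-174/(1/91 - (-5*8 - 7/(-3))) + 77/(-168) = -174/(1/91 - (-40 - 7*(-⅓))) + 77*(-1/168) = -174/(1/91 - (-40 + 7/3)) - 11/24 = -174/(1/91 - 1*(-113/3)) - 11/24 = -174/(1/91 + 113/3) - 11/24 = -174/10286/273 - 11/24 = -174*273/10286 - 11/24 = -23751/5143 - 11/24 = -626597/123432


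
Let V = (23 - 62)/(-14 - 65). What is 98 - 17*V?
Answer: 7079/79 ≈ 89.608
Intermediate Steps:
V = 39/79 (V = -39/(-79) = -39*(-1/79) = 39/79 ≈ 0.49367)
98 - 17*V = 98 - 17*39/79 = 98 - 663/79 = 7079/79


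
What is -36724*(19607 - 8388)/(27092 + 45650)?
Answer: -206003278/36371 ≈ -5663.9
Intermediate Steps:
-36724*(19607 - 8388)/(27092 + 45650) = -36724/(72742/11219) = -36724/(72742*(1/11219)) = -36724/72742/11219 = -36724*11219/72742 = -206003278/36371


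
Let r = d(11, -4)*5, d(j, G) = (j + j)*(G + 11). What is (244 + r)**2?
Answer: 1028196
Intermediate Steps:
d(j, G) = 2*j*(11 + G) (d(j, G) = (2*j)*(11 + G) = 2*j*(11 + G))
r = 770 (r = (2*11*(11 - 4))*5 = (2*11*7)*5 = 154*5 = 770)
(244 + r)**2 = (244 + 770)**2 = 1014**2 = 1028196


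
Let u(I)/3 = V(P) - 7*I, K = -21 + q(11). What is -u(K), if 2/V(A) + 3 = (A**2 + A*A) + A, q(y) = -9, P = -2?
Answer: -632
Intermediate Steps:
K = -30 (K = -21 - 9 = -30)
V(A) = 2/(-3 + A + 2*A**2) (V(A) = 2/(-3 + ((A**2 + A*A) + A)) = 2/(-3 + ((A**2 + A**2) + A)) = 2/(-3 + (2*A**2 + A)) = 2/(-3 + (A + 2*A**2)) = 2/(-3 + A + 2*A**2))
u(I) = 2 - 21*I (u(I) = 3*(2/(-3 - 2 + 2*(-2)**2) - 7*I) = 3*(2/(-3 - 2 + 2*4) - 7*I) = 3*(2/(-3 - 2 + 8) - 7*I) = 3*(2/3 - 7*I) = 2 - 21*I)
-u(K) = -(2 - 21*(-30)) = -(2 + 630) = -1*632 = -632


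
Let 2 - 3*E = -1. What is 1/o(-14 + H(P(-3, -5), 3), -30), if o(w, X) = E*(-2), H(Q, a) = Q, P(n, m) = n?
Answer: -½ ≈ -0.50000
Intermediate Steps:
E = 1 (E = ⅔ - ⅓*(-1) = ⅔ + ⅓ = 1)
o(w, X) = -2 (o(w, X) = 1*(-2) = -2)
1/o(-14 + H(P(-3, -5), 3), -30) = 1/(-2) = -½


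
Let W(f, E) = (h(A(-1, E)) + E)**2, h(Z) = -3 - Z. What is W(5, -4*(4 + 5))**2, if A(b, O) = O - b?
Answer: 256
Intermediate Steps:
W(f, E) = 16 (W(f, E) = ((-3 - (E - 1*(-1))) + E)**2 = ((-3 - (E + 1)) + E)**2 = ((-3 - (1 + E)) + E)**2 = ((-3 + (-1 - E)) + E)**2 = ((-4 - E) + E)**2 = (-4)**2 = 16)
W(5, -4*(4 + 5))**2 = 16**2 = 256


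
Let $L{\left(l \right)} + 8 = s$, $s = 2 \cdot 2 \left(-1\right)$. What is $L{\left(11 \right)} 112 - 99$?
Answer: $-1443$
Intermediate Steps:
$s = -4$ ($s = 4 \left(-1\right) = -4$)
$L{\left(l \right)} = -12$ ($L{\left(l \right)} = -8 - 4 = -12$)
$L{\left(11 \right)} 112 - 99 = \left(-12\right) 112 - 99 = -1344 - 99 = -1443$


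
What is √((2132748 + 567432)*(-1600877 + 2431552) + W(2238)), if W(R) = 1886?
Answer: √2242972023386 ≈ 1.4977e+6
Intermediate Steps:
√((2132748 + 567432)*(-1600877 + 2431552) + W(2238)) = √((2132748 + 567432)*(-1600877 + 2431552) + 1886) = √(2700180*830675 + 1886) = √(2242972021500 + 1886) = √2242972023386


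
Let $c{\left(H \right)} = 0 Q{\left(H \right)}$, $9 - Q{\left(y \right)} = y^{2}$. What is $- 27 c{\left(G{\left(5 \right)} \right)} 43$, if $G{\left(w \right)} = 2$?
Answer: $0$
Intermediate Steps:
$Q{\left(y \right)} = 9 - y^{2}$
$c{\left(H \right)} = 0$ ($c{\left(H \right)} = 0 \left(9 - H^{2}\right) = 0$)
$- 27 c{\left(G{\left(5 \right)} \right)} 43 = \left(-27\right) 0 \cdot 43 = 0 \cdot 43 = 0$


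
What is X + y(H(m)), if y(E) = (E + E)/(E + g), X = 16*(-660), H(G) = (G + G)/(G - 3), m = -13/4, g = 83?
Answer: -22186508/2101 ≈ -10560.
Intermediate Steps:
m = -13/4 (m = -13*¼ = -13/4 ≈ -3.2500)
H(G) = 2*G/(-3 + G) (H(G) = (2*G)/(-3 + G) = 2*G/(-3 + G))
X = -10560
y(E) = 2*E/(83 + E) (y(E) = (E + E)/(E + 83) = (2*E)/(83 + E) = 2*E/(83 + E))
X + y(H(m)) = -10560 + 2*(2*(-13/4)/(-3 - 13/4))/(83 + 2*(-13/4)/(-3 - 13/4)) = -10560 + 2*(2*(-13/4)/(-25/4))/(83 + 2*(-13/4)/(-25/4)) = -10560 + 2*(2*(-13/4)*(-4/25))/(83 + 2*(-13/4)*(-4/25)) = -10560 + 2*(26/25)/(83 + 26/25) = -10560 + 2*(26/25)/(2101/25) = -10560 + 2*(26/25)*(25/2101) = -10560 + 52/2101 = -22186508/2101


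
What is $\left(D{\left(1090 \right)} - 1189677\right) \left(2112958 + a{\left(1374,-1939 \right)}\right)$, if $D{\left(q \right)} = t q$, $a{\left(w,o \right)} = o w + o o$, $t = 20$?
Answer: $-3747125179361$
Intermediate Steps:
$a{\left(w,o \right)} = o^{2} + o w$ ($a{\left(w,o \right)} = o w + o^{2} = o^{2} + o w$)
$D{\left(q \right)} = 20 q$
$\left(D{\left(1090 \right)} - 1189677\right) \left(2112958 + a{\left(1374,-1939 \right)}\right) = \left(20 \cdot 1090 - 1189677\right) \left(2112958 - 1939 \left(-1939 + 1374\right)\right) = \left(21800 - 1189677\right) \left(2112958 - -1095535\right) = - 1167877 \left(2112958 + 1095535\right) = \left(-1167877\right) 3208493 = -3747125179361$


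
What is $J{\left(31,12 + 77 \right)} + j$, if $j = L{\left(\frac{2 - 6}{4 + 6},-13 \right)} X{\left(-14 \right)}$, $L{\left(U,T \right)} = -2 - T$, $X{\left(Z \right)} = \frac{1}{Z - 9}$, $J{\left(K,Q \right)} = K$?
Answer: $\frac{702}{23} \approx 30.522$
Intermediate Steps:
$X{\left(Z \right)} = \frac{1}{-9 + Z}$
$j = - \frac{11}{23}$ ($j = \frac{-2 - -13}{-9 - 14} = \frac{-2 + 13}{-23} = 11 \left(- \frac{1}{23}\right) = - \frac{11}{23} \approx -0.47826$)
$J{\left(31,12 + 77 \right)} + j = 31 - \frac{11}{23} = \frac{702}{23}$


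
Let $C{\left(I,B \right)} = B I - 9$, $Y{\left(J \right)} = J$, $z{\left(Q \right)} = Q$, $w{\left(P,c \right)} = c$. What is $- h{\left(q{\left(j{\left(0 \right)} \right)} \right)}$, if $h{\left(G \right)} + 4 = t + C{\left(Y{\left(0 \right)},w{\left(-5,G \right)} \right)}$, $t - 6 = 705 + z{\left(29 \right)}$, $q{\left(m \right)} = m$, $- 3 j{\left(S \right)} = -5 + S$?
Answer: $-727$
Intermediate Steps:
$j{\left(S \right)} = \frac{5}{3} - \frac{S}{3}$ ($j{\left(S \right)} = - \frac{-5 + S}{3} = \frac{5}{3} - \frac{S}{3}$)
$C{\left(I,B \right)} = -9 + B I$
$t = 740$ ($t = 6 + \left(705 + 29\right) = 6 + 734 = 740$)
$h{\left(G \right)} = 727$ ($h{\left(G \right)} = -4 + \left(740 + \left(-9 + G 0\right)\right) = -4 + \left(740 + \left(-9 + 0\right)\right) = -4 + \left(740 - 9\right) = -4 + 731 = 727$)
$- h{\left(q{\left(j{\left(0 \right)} \right)} \right)} = \left(-1\right) 727 = -727$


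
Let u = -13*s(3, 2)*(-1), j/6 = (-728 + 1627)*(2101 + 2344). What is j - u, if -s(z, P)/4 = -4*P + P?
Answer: 23976018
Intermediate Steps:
s(z, P) = 12*P (s(z, P) = -4*(-4*P + P) = -(-12)*P = 12*P)
j = 23976330 (j = 6*((-728 + 1627)*(2101 + 2344)) = 6*(899*4445) = 6*3996055 = 23976330)
u = 312 (u = -156*2*(-1) = -13*24*(-1) = -312*(-1) = 312)
j - u = 23976330 - 1*312 = 23976330 - 312 = 23976018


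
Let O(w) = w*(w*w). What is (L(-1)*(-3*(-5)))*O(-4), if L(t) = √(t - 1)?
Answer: -960*I*√2 ≈ -1357.6*I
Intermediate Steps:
O(w) = w³ (O(w) = w*w² = w³)
L(t) = √(-1 + t)
(L(-1)*(-3*(-5)))*O(-4) = (√(-1 - 1)*(-3*(-5)))*(-4)³ = (√(-2)*15)*(-64) = ((I*√2)*15)*(-64) = (15*I*√2)*(-64) = -960*I*√2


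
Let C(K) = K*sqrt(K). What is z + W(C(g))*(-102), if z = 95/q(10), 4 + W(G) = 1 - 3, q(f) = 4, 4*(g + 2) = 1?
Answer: 2543/4 ≈ 635.75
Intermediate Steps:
g = -7/4 (g = -2 + (1/4)*1 = -2 + 1/4 = -7/4 ≈ -1.7500)
C(K) = K**(3/2)
W(G) = -6 (W(G) = -4 + (1 - 3) = -4 - 2 = -6)
z = 95/4 ≈ 23.750
z + W(C(g))*(-102) = 95/4 - 6*(-102) = 95/4 + 612 = 2543/4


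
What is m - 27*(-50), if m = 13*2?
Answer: 1376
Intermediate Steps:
m = 26
m - 27*(-50) = 26 - 27*(-50) = 26 + 1350 = 1376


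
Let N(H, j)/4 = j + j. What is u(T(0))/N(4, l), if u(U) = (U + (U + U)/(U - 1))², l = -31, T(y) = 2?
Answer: -9/62 ≈ -0.14516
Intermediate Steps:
N(H, j) = 8*j (N(H, j) = 4*(j + j) = 4*(2*j) = 8*j)
u(U) = (U + 2*U/(-1 + U))² (u(U) = (U + (2*U)/(-1 + U))² = (U + 2*U/(-1 + U))²)
u(T(0))/N(4, l) = (2²*(1 + 2)²/(-1 + 2)²)/((8*(-31))) = (4*3²/1²)/(-248) = (4*9*1)*(-1/248) = 36*(-1/248) = -9/62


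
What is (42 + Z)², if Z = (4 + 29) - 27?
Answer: 2304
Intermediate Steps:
Z = 6 (Z = 33 - 27 = 6)
(42 + Z)² = (42 + 6)² = 48² = 2304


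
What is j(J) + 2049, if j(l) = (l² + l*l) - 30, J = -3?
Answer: 2037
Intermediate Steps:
j(l) = -30 + 2*l² (j(l) = (l² + l²) - 30 = 2*l² - 30 = -30 + 2*l²)
j(J) + 2049 = (-30 + 2*(-3)²) + 2049 = (-30 + 2*9) + 2049 = (-30 + 18) + 2049 = -12 + 2049 = 2037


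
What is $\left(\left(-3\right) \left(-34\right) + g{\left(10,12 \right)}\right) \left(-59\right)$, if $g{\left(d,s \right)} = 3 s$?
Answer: $-8142$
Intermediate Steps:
$\left(\left(-3\right) \left(-34\right) + g{\left(10,12 \right)}\right) \left(-59\right) = \left(\left(-3\right) \left(-34\right) + 3 \cdot 12\right) \left(-59\right) = \left(102 + 36\right) \left(-59\right) = 138 \left(-59\right) = -8142$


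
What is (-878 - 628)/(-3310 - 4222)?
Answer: 753/3766 ≈ 0.19995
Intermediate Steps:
(-878 - 628)/(-3310 - 4222) = -1506/(-7532) = -1506*(-1/7532) = 753/3766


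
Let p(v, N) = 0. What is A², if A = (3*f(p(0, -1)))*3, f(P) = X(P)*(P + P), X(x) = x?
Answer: 0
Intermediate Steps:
f(P) = 2*P² (f(P) = P*(P + P) = P*(2*P) = 2*P²)
A = 0 (A = (3*(2*0²))*3 = (3*(2*0))*3 = (3*0)*3 = 0*3 = 0)
A² = 0² = 0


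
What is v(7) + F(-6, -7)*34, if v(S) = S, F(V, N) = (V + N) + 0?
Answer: -435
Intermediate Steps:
F(V, N) = N + V (F(V, N) = (N + V) + 0 = N + V)
v(7) + F(-6, -7)*34 = 7 + (-7 - 6)*34 = 7 - 13*34 = 7 - 442 = -435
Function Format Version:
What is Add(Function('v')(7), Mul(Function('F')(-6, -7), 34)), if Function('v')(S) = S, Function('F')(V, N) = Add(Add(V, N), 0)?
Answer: -435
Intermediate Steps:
Function('F')(V, N) = Add(N, V) (Function('F')(V, N) = Add(Add(N, V), 0) = Add(N, V))
Add(Function('v')(7), Mul(Function('F')(-6, -7), 34)) = Add(7, Mul(Add(-7, -6), 34)) = Add(7, Mul(-13, 34)) = Add(7, -442) = -435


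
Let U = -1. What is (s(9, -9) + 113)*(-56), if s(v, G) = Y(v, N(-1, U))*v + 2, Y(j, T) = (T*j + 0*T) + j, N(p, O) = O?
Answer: -6440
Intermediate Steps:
Y(j, T) = j + T*j (Y(j, T) = (T*j + 0) + j = T*j + j = j + T*j)
s(v, G) = 2 (s(v, G) = (v*(1 - 1))*v + 2 = (v*0)*v + 2 = 0*v + 2 = 0 + 2 = 2)
(s(9, -9) + 113)*(-56) = (2 + 113)*(-56) = 115*(-56) = -6440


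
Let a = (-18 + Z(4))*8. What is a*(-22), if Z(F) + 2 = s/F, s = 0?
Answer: 3520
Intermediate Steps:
Z(F) = -2 (Z(F) = -2 + 0/F = -2 + 0 = -2)
a = -160 (a = (-18 - 2)*8 = -20*8 = -160)
a*(-22) = -160*(-22) = 3520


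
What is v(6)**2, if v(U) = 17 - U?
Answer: 121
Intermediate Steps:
v(6)**2 = (17 - 1*6)**2 = (17 - 6)**2 = 11**2 = 121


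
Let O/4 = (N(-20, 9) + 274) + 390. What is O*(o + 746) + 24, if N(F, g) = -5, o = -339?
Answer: 1072876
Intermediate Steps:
O = 2636 (O = 4*((-5 + 274) + 390) = 4*(269 + 390) = 4*659 = 2636)
O*(o + 746) + 24 = 2636*(-339 + 746) + 24 = 2636*407 + 24 = 1072852 + 24 = 1072876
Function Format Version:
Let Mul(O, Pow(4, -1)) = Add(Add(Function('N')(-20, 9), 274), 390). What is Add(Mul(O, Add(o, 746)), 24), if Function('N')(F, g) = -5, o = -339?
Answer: 1072876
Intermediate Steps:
O = 2636 (O = Mul(4, Add(Add(-5, 274), 390)) = Mul(4, Add(269, 390)) = Mul(4, 659) = 2636)
Add(Mul(O, Add(o, 746)), 24) = Add(Mul(2636, Add(-339, 746)), 24) = Add(Mul(2636, 407), 24) = Add(1072852, 24) = 1072876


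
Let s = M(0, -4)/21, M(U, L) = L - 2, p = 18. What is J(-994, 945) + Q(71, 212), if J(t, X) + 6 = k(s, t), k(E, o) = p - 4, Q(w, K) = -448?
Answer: -440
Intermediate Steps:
M(U, L) = -2 + L
s = -2/7 (s = (-2 - 4)/21 = -6*1/21 = -2/7 ≈ -0.28571)
k(E, o) = 14 (k(E, o) = 18 - 4 = 14)
J(t, X) = 8 (J(t, X) = -6 + 14 = 8)
J(-994, 945) + Q(71, 212) = 8 - 448 = -440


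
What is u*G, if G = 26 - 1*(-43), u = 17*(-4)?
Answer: -4692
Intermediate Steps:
u = -68
G = 69 (G = 26 + 43 = 69)
u*G = -68*69 = -4692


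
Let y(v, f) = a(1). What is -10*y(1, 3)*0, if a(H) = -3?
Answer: 0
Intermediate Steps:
y(v, f) = -3
-10*y(1, 3)*0 = -10*(-3)*0 = 30*0 = 0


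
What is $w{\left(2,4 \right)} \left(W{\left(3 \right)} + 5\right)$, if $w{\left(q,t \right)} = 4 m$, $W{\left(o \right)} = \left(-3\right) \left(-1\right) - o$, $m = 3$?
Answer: $60$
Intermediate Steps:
$W{\left(o \right)} = 3 - o$
$w{\left(q,t \right)} = 12$ ($w{\left(q,t \right)} = 4 \cdot 3 = 12$)
$w{\left(2,4 \right)} \left(W{\left(3 \right)} + 5\right) = 12 \left(\left(3 - 3\right) + 5\right) = 12 \left(0 + 5\right) = 12 \cdot 5 = 60$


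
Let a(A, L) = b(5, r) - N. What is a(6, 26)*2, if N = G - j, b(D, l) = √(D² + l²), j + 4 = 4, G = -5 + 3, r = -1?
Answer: 4 + 2*√26 ≈ 14.198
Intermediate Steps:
G = -2
j = 0 (j = -4 + 4 = 0)
N = -2 (N = -2 - 1*0 = -2 + 0 = -2)
a(A, L) = 2 + √26 (a(A, L) = √(5² + (-1)²) - 1*(-2) = √(25 + 1) + 2 = √26 + 2 = 2 + √26)
a(6, 26)*2 = (2 + √26)*2 = 4 + 2*√26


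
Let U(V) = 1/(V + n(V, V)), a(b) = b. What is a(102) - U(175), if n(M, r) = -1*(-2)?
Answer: 18053/177 ≈ 101.99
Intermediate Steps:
n(M, r) = 2
U(V) = 1/(2 + V) (U(V) = 1/(V + 2) = 1/(2 + V))
a(102) - U(175) = 102 - 1/(2 + 175) = 102 - 1/177 = 18053/177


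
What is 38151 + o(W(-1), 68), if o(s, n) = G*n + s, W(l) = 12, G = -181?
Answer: 25855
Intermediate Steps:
o(s, n) = s - 181*n (o(s, n) = -181*n + s = s - 181*n)
38151 + o(W(-1), 68) = 38151 + (12 - 181*68) = 38151 + (12 - 12308) = 38151 - 12296 = 25855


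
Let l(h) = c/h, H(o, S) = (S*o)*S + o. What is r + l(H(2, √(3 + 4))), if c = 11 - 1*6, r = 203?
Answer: 3253/16 ≈ 203.31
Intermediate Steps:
H(o, S) = o + o*S² (H(o, S) = o*S² + o = o + o*S²)
c = 5 (c = 11 - 6 = 5)
l(h) = 5/h
r + l(H(2, √(3 + 4))) = 203 + 5/((2*(1 + (√(3 + 4))²))) = 203 + 5/((2*(1 + (√7)²))) = 203 + 5/((2*(1 + 7))) = 203 + 5/((2*8)) = 203 + 5/16 = 3253/16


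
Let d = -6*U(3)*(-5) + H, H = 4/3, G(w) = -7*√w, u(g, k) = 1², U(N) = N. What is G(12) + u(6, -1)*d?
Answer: 274/3 - 14*√3 ≈ 67.085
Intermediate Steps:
u(g, k) = 1
H = 4/3 (H = 4*(⅓) = 4/3 ≈ 1.3333)
d = 274/3 (d = -18*(-5) + 4/3 = -6*(-15) + 4/3 = 90 + 4/3 = 274/3 ≈ 91.333)
G(12) + u(6, -1)*d = -14*√3 + 1*(274/3) = -14*√3 + 274/3 = 274/3 - 14*√3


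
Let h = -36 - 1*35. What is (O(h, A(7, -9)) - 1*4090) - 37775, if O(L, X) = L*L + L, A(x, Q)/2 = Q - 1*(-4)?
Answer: -36895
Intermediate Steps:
A(x, Q) = 8 + 2*Q (A(x, Q) = 2*(Q - 1*(-4)) = 2*(Q + 4) = 2*(4 + Q) = 8 + 2*Q)
h = -71 (h = -36 - 35 = -71)
O(L, X) = L + L² (O(L, X) = L² + L = L + L²)
(O(h, A(7, -9)) - 1*4090) - 37775 = (-71*(1 - 71) - 1*4090) - 37775 = (-71*(-70) - 4090) - 37775 = (4970 - 4090) - 37775 = 880 - 37775 = -36895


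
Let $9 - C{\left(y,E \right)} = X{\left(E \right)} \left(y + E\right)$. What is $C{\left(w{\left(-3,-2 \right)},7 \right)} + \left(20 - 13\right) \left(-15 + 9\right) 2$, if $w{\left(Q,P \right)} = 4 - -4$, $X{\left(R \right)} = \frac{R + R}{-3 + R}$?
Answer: $- \frac{255}{2} \approx -127.5$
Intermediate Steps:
$X{\left(R \right)} = \frac{2 R}{-3 + R}$
$w{\left(Q,P \right)} = 8$ ($w{\left(Q,P \right)} = 4 + 4 = 8$)
$C{\left(y,E \right)} = 9 - \frac{2 E \left(E + y\right)}{-3 + E}$ ($C{\left(y,E \right)} = 9 - \frac{2 E}{-3 + E} \left(y + E\right) = 9 - \frac{2 E}{-3 + E} \left(E + y\right) = 9 - \frac{2 E \left(E + y\right)}{-3 + E}$)
$C{\left(w{\left(-3,-2 \right)},7 \right)} + \left(20 - 13\right) \left(-15 + 9\right) 2 = \frac{-27 - 2 \cdot 7^{2} + 9 \cdot 7 - 14 \cdot 8}{-3 + 7} + \left(20 - 13\right) \left(-15 + 9\right) 2 = \frac{-27 - 98 + 63 - 112}{4} + 7 \left(-6\right) 2 = \frac{-27 - 98 + 63 - 112}{4} - 84 = \frac{1}{4} \left(-174\right) - 84 = - \frac{87}{2} - 84 = - \frac{255}{2}$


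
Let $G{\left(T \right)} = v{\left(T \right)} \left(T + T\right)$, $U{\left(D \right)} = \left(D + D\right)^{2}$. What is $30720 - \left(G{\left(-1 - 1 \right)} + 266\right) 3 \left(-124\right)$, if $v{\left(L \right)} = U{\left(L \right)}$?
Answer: $105864$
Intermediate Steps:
$U{\left(D \right)} = 4 D^{2}$ ($U{\left(D \right)} = \left(2 D\right)^{2} = 4 D^{2}$)
$v{\left(L \right)} = 4 L^{2}$
$G{\left(T \right)} = 8 T^{3}$ ($G{\left(T \right)} = 4 T^{2} \left(T + T\right) = 4 T^{2} \cdot 2 T = 8 T^{3}$)
$30720 - \left(G{\left(-1 - 1 \right)} + 266\right) 3 \left(-124\right) = 30720 - \left(8 \left(-1 - 1\right)^{3} + 266\right) 3 \left(-124\right) = 30720 - \left(8 \left(-2\right)^{3} + 266\right) \left(-372\right) = 30720 - \left(8 \left(-8\right) + 266\right) \left(-372\right) = 30720 - \left(-64 + 266\right) \left(-372\right) = 30720 - 202 \left(-372\right) = 30720 - -75144 = 30720 + 75144 = 105864$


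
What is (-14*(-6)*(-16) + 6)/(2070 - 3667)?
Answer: 1338/1597 ≈ 0.83782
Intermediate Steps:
(-14*(-6)*(-16) + 6)/(2070 - 3667) = (84*(-16) + 6)/(-1597) = (-1344 + 6)*(-1/1597) = -1338*(-1/1597) = 1338/1597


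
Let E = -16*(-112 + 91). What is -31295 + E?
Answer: -30959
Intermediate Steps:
E = 336 (E = -16*(-21) = 336)
-31295 + E = -31295 + 336 = -30959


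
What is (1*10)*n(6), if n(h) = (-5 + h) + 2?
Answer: 30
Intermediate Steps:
n(h) = -3 + h
(1*10)*n(6) = (1*10)*(-3 + 6) = 10*3 = 30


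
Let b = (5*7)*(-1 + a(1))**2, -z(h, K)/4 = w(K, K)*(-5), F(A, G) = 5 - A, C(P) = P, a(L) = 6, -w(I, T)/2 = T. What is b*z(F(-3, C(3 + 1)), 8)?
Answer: -280000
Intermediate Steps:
w(I, T) = -2*T
z(h, K) = -40*K (z(h, K) = -4*(-2*K)*(-5) = -40*K)
b = 875 (b = (5*7)*(-1 + 6)**2 = 35*5**2 = 35*25 = 875)
b*z(F(-3, C(3 + 1)), 8) = 875*(-40*8) = 875*(-320) = -280000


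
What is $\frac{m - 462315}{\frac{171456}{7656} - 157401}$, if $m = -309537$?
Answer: $\frac{246220788}{50203775} \approx 4.9044$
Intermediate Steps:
$\frac{m - 462315}{\frac{171456}{7656} - 157401} = \frac{-309537 - 462315}{\frac{171456}{7656} - 157401} = \frac{-309537 - 462315}{171456 \cdot \frac{1}{7656} - 157401} = - \frac{771852}{\frac{7144}{319} - 157401} = - \frac{771852}{- \frac{50203775}{319}} = \left(-771852\right) \left(- \frac{319}{50203775}\right) = \frac{246220788}{50203775}$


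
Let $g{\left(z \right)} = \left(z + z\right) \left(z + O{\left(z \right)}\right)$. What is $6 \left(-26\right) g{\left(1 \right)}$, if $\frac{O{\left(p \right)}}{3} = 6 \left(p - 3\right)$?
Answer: $10920$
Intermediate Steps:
$O{\left(p \right)} = -54 + 18 p$ ($O{\left(p \right)} = 3 \cdot 6 \left(p - 3\right) = 3 \cdot 6 \left(-3 + p\right) = 3 \left(-18 + 6 p\right) = -54 + 18 p$)
$g{\left(z \right)} = 2 z \left(-54 + 19 z\right)$ ($g{\left(z \right)} = \left(z + z\right) \left(z + \left(-54 + 18 z\right)\right) = 2 z \left(-54 + 19 z\right)$)
$6 \left(-26\right) g{\left(1 \right)} = 6 \left(-26\right) 2 \cdot 1 \left(-54 + 19 \cdot 1\right) = - 156 \cdot 2 \cdot 1 \left(-54 + 19\right) = - 156 \cdot 2 \cdot 1 \left(-35\right) = \left(-156\right) \left(-70\right) = 10920$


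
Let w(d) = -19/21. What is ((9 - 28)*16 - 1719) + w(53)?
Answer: -42502/21 ≈ -2023.9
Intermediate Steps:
w(d) = -19/21 (w(d) = -19*1/21 = -19/21)
((9 - 28)*16 - 1719) + w(53) = ((9 - 28)*16 - 1719) - 19/21 = (-19*16 - 1719) - 19/21 = (-304 - 1719) - 19/21 = -2023 - 19/21 = -42502/21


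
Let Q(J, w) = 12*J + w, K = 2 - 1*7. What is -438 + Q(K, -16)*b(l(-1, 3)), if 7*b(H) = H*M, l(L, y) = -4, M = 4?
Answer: -1850/7 ≈ -264.29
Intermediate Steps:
K = -5 (K = 2 - 7 = -5)
b(H) = 4*H/7 (b(H) = (H*4)/7 = (4*H)/7 = 4*H/7)
Q(J, w) = w + 12*J
-438 + Q(K, -16)*b(l(-1, 3)) = -438 + (-16 + 12*(-5))*((4/7)*(-4)) = -438 + (-16 - 60)*(-16/7) = -438 - 76*(-16/7) = -438 + 1216/7 = -1850/7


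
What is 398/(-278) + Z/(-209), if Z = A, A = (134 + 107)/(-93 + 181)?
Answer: -3693507/2556488 ≈ -1.4448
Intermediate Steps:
A = 241/88 ≈ 2.7386
Z = 241/88 ≈ 2.7386
398/(-278) + Z/(-209) = 398/(-278) + (241/88)/(-209) = 398*(-1/278) + (241/88)*(-1/209) = -199/139 - 241/18392 = -3693507/2556488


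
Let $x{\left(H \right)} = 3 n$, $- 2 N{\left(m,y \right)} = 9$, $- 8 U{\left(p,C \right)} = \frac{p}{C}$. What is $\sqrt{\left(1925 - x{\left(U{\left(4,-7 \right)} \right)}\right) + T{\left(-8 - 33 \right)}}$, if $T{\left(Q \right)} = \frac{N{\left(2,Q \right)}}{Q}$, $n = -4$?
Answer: $\frac{\sqrt{13025126}}{82} \approx 44.013$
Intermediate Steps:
$U{\left(p,C \right)} = - \frac{p}{8 C}$ ($U{\left(p,C \right)} = - \frac{p \frac{1}{C}}{8} = - \frac{p}{8 C}$)
$N{\left(m,y \right)} = - \frac{9}{2}$ ($N{\left(m,y \right)} = \left(- \frac{1}{2}\right) 9 = - \frac{9}{2}$)
$x{\left(H \right)} = -12$ ($x{\left(H \right)} = 3 \left(-4\right) = -12$)
$T{\left(Q \right)} = - \frac{9}{2 Q}$
$\sqrt{\left(1925 - x{\left(U{\left(4,-7 \right)} \right)}\right) + T{\left(-8 - 33 \right)}} = \sqrt{\left(1925 - -12\right) - \frac{9}{2 \left(-8 - 33\right)}} = \sqrt{\left(1925 + 12\right) - \frac{9}{2 \left(-8 - 33\right)}} = \sqrt{1937 - \frac{9}{2 \left(-41\right)}} = \sqrt{1937 - - \frac{9}{82}} = \sqrt{1937 + \frac{9}{82}} = \sqrt{\frac{158843}{82}} = \frac{\sqrt{13025126}}{82}$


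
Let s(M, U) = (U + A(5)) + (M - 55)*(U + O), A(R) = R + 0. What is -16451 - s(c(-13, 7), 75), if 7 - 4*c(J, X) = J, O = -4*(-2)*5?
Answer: -10781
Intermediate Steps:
O = 40 (O = 8*5 = 40)
c(J, X) = 7/4 - J/4
A(R) = R
s(M, U) = 5 + U + (-55 + M)*(40 + U) (s(M, U) = (U + 5) + (M - 55)*(U + 40) = (5 + U) + (-55 + M)*(40 + U) = 5 + U + (-55 + M)*(40 + U))
-16451 - s(c(-13, 7), 75) = -16451 - (-2195 - 54*75 + 40*(7/4 - ¼*(-13)) + (7/4 - ¼*(-13))*75) = -16451 - (-2195 - 4050 + 40*(7/4 + 13/4) + (7/4 + 13/4)*75) = -16451 - (-2195 - 4050 + 40*5 + 5*75) = -16451 - (-2195 - 4050 + 200 + 375) = -16451 - 1*(-5670) = -16451 + 5670 = -10781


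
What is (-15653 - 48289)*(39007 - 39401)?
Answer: 25193148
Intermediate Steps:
(-15653 - 48289)*(39007 - 39401) = -63942*(-394) = 25193148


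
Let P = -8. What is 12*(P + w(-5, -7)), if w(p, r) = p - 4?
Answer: -204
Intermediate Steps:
w(p, r) = -4 + p
12*(P + w(-5, -7)) = 12*(-8 + (-4 - 5)) = 12*(-8 - 9) = 12*(-17) = -204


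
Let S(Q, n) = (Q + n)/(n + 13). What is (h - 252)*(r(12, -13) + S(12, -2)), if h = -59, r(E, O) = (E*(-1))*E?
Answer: 489514/11 ≈ 44501.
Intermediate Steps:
r(E, O) = -E² (r(E, O) = (-E)*E = -E²)
S(Q, n) = (Q + n)/(13 + n)
(h - 252)*(r(12, -13) + S(12, -2)) = (-59 - 252)*(-1*12² + (12 - 2)/(13 - 2)) = -311*(-1*144 + 10/11) = -311*(-144 + (1/11)*10) = -311*(-144 + 10/11) = -311*(-1574/11) = 489514/11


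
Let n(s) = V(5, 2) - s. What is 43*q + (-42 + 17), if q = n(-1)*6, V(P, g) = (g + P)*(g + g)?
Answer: 7457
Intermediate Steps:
V(P, g) = 2*g*(P + g) (V(P, g) = (P + g)*(2*g) = 2*g*(P + g))
n(s) = 28 - s (n(s) = 2*2*(5 + 2) - s = 2*2*7 - s = 28 - s)
q = 174 (q = (28 - 1*(-1))*6 = (28 + 1)*6 = 29*6 = 174)
43*q + (-42 + 17) = 43*174 + (-42 + 17) = 7482 - 25 = 7457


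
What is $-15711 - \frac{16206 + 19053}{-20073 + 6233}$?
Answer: $- \frac{217404981}{13840} \approx -15708.0$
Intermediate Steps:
$-15711 - \frac{16206 + 19053}{-20073 + 6233} = -15711 - \frac{35259}{-13840} = -15711 - 35259 \left(- \frac{1}{13840}\right) = -15711 - - \frac{35259}{13840} = -15711 + \frac{35259}{13840} = - \frac{217404981}{13840}$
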